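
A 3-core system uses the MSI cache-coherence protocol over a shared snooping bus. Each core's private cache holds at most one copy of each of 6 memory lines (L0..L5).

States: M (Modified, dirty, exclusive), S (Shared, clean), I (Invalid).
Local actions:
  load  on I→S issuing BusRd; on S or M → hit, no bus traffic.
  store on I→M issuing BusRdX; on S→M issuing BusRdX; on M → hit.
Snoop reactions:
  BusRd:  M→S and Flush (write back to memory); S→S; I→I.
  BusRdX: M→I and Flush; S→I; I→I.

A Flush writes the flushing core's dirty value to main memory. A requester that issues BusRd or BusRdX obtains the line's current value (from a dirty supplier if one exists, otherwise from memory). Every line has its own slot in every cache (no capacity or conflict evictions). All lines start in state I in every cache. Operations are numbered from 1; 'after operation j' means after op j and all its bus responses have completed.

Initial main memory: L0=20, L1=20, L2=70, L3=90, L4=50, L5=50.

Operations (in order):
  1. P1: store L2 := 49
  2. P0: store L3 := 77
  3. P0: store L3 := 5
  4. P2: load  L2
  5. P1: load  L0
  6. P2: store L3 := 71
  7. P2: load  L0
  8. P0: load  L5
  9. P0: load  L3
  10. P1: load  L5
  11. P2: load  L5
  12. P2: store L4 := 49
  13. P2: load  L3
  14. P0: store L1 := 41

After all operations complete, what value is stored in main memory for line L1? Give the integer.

memory[L1] = 20

[1] P1: store L2 := 49 | P0:I, P1:M(49), P2:I | bus: BusRdX
[2] P0: store L3 := 77 | P0:M(77), P1:I, P2:I | bus: BusRdX
[3] P0: store L3 := 5 | P0:M(5), P1:I, P2:I | bus: none
[4] P2: load  L2 | P0:I, P1:S(49), P2:S(49) | bus: BusRd,Flush
[5] P1: load  L0 | P0:I, P1:S(20), P2:I | bus: BusRd
[6] P2: store L3 := 71 | P0:I, P1:I, P2:M(71) | bus: BusRdX,Flush
[7] P2: load  L0 | P0:I, P1:S(20), P2:S(20) | bus: BusRd
[8] P0: load  L5 | P0:S(50), P1:I, P2:I | bus: BusRd
[9] P0: load  L3 | P0:S(71), P1:I, P2:S(71) | bus: BusRd,Flush
[10] P1: load  L5 | P0:S(50), P1:S(50), P2:I | bus: BusRd
[11] P2: load  L5 | P0:S(50), P1:S(50), P2:S(50) | bus: BusRd
[12] P2: store L4 := 49 | P0:I, P1:I, P2:M(49) | bus: BusRdX
[13] P2: load  L3 | P0:S(71), P1:I, P2:S(71) | bus: none
[14] P0: store L1 := 41 | P0:M(41), P1:I, P2:I | bus: BusRdX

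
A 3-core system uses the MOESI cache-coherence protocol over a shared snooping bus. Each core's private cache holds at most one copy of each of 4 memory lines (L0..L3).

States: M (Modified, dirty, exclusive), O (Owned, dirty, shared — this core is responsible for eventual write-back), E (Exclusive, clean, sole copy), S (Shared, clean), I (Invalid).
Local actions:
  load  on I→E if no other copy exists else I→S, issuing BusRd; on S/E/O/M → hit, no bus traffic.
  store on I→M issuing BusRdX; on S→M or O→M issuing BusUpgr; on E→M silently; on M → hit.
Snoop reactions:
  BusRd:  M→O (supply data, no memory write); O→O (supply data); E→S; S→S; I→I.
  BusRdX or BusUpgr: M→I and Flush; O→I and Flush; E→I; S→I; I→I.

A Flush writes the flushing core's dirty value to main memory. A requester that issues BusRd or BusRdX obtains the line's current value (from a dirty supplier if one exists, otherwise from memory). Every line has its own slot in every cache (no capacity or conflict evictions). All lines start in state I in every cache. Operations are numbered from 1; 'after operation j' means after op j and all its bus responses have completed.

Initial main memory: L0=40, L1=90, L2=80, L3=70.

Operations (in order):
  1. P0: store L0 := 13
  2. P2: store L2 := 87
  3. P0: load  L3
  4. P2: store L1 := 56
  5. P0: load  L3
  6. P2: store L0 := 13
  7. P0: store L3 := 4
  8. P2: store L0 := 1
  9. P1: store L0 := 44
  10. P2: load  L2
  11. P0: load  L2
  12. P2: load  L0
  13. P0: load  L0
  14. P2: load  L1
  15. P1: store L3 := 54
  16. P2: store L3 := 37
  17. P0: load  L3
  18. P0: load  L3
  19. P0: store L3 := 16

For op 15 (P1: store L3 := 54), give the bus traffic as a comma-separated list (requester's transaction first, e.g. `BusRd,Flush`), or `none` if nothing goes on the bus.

1. P0: store L0 := 13  bus=[BusRdX]  L0: P0=M P1=I P2=I  mem[L0]=40
2. P2: store L2 := 87  bus=[BusRdX]  L2: P0=I P1=I P2=M  mem[L2]=80
3. P0: load  L3  bus=[BusRd]  L3: P0=E P1=I P2=I  mem[L3]=70
4. P2: store L1 := 56  bus=[BusRdX]  L1: P0=I P1=I P2=M  mem[L1]=90
5. P0: load  L3  bus=[-]  L3: P0=E P1=I P2=I  mem[L3]=70
6. P2: store L0 := 13  bus=[BusRdX,Flush]  L0: P0=I P1=I P2=M  mem[L0]=13
7. P0: store L3 := 4  bus=[-]  L3: P0=M P1=I P2=I  mem[L3]=70
8. P2: store L0 := 1  bus=[-]  L0: P0=I P1=I P2=M  mem[L0]=13
9. P1: store L0 := 44  bus=[BusRdX,Flush]  L0: P0=I P1=M P2=I  mem[L0]=1
10. P2: load  L2  bus=[-]  L2: P0=I P1=I P2=M  mem[L2]=80
11. P0: load  L2  bus=[BusRd]  L2: P0=S P1=I P2=O  mem[L2]=80
12. P2: load  L0  bus=[BusRd]  L0: P0=I P1=O P2=S  mem[L0]=1
13. P0: load  L0  bus=[BusRd]  L0: P0=S P1=O P2=S  mem[L0]=1
14. P2: load  L1  bus=[-]  L1: P0=I P1=I P2=M  mem[L1]=90
15. P1: store L3 := 54  bus=[BusRdX,Flush]  L3: P0=I P1=M P2=I  mem[L3]=4
16. P2: store L3 := 37  bus=[BusRdX,Flush]  L3: P0=I P1=I P2=M  mem[L3]=54
17. P0: load  L3  bus=[BusRd]  L3: P0=S P1=I P2=O  mem[L3]=54
18. P0: load  L3  bus=[-]  L3: P0=S P1=I P2=O  mem[L3]=54
19. P0: store L3 := 16  bus=[BusUpgr,Flush]  L3: P0=M P1=I P2=I  mem[L3]=37

bus = BusRdX,Flush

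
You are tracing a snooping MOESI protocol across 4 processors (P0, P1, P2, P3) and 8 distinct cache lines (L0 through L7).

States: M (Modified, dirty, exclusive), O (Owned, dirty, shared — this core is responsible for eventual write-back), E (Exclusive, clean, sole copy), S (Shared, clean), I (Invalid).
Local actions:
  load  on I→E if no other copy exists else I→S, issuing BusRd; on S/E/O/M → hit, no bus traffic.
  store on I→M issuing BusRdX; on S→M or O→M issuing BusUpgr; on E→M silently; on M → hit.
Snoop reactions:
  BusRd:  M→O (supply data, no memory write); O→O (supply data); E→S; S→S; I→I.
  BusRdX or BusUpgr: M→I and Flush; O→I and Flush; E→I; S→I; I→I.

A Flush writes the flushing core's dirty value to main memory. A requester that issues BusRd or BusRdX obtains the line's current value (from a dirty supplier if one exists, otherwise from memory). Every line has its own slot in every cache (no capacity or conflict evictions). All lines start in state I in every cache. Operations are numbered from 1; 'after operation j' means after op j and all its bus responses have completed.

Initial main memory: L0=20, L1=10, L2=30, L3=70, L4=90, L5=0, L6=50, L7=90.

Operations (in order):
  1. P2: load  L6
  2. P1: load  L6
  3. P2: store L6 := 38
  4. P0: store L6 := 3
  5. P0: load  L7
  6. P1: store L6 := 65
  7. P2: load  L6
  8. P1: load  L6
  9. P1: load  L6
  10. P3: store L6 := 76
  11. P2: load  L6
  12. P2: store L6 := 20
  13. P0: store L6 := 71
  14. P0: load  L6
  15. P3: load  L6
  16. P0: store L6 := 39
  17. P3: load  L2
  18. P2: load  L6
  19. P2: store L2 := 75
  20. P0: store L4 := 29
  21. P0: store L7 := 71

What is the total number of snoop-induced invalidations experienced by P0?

invalidations = 1

step 1: P2: load  L6  ⟶  IIEI  (L6)  txn=BusRd  M[L6]=50
step 2: P1: load  L6  ⟶  ISSI  (L6)  txn=BusRd  M[L6]=50
step 3: P2: store L6 := 38  ⟶  IIMI  (L6)  txn=BusUpgr  M[L6]=50
step 4: P0: store L6 := 3  ⟶  MIII  (L6)  txn=BusRdX+Flush  M[L6]=38
step 5: P0: load  L7  ⟶  EIII  (L7)  txn=BusRd  M[L7]=90
step 6: P1: store L6 := 65  ⟶  IMII  (L6)  txn=BusRdX+Flush  M[L6]=3
step 7: P2: load  L6  ⟶  IOSI  (L6)  txn=BusRd  M[L6]=3
step 8: P1: load  L6  ⟶  IOSI  (L6)  txn=∅  M[L6]=3
step 9: P1: load  L6  ⟶  IOSI  (L6)  txn=∅  M[L6]=3
step 10: P3: store L6 := 76  ⟶  IIIM  (L6)  txn=BusRdX+Flush  M[L6]=65
step 11: P2: load  L6  ⟶  IISO  (L6)  txn=BusRd  M[L6]=65
step 12: P2: store L6 := 20  ⟶  IIMI  (L6)  txn=BusUpgr+Flush  M[L6]=76
step 13: P0: store L6 := 71  ⟶  MIII  (L6)  txn=BusRdX+Flush  M[L6]=20
step 14: P0: load  L6  ⟶  MIII  (L6)  txn=∅  M[L6]=20
step 15: P3: load  L6  ⟶  OIIS  (L6)  txn=BusRd  M[L6]=20
step 16: P0: store L6 := 39  ⟶  MIII  (L6)  txn=BusUpgr  M[L6]=20
step 17: P3: load  L2  ⟶  IIIE  (L2)  txn=BusRd  M[L2]=30
step 18: P2: load  L6  ⟶  OISI  (L6)  txn=BusRd  M[L6]=20
step 19: P2: store L2 := 75  ⟶  IIMI  (L2)  txn=BusRdX  M[L2]=30
step 20: P0: store L4 := 29  ⟶  MIII  (L4)  txn=BusRdX  M[L4]=90
step 21: P0: store L7 := 71  ⟶  MIII  (L7)  txn=∅  M[L7]=90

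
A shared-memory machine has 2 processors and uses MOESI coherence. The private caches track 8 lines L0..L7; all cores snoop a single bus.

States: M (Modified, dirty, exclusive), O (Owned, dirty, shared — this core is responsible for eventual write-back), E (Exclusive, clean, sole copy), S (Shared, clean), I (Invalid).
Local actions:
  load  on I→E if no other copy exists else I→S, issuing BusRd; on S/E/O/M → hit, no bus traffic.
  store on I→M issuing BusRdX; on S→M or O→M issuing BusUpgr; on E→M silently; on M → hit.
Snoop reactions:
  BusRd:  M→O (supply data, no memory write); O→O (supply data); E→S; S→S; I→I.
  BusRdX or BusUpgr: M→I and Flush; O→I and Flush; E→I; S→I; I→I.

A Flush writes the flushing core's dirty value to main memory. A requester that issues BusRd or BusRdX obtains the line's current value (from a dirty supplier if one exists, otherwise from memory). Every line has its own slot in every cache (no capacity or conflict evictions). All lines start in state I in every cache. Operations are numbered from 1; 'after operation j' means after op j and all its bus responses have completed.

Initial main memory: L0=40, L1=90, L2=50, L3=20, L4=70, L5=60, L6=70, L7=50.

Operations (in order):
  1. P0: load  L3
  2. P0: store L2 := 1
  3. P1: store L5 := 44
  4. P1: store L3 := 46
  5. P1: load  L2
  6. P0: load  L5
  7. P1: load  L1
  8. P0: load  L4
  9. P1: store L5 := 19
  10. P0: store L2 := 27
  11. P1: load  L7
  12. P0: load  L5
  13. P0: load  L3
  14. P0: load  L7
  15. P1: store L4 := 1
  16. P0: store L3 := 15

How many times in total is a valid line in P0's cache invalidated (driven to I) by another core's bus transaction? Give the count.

[1] P0: load  L3 | P0:E(20), P1:I | bus: BusRd
[2] P0: store L2 := 1 | P0:M(1), P1:I | bus: BusRdX
[3] P1: store L5 := 44 | P0:I, P1:M(44) | bus: BusRdX
[4] P1: store L3 := 46 | P0:I, P1:M(46) | bus: BusRdX
[5] P1: load  L2 | P0:O(1), P1:S(1) | bus: BusRd
[6] P0: load  L5 | P0:S(44), P1:O(44) | bus: BusRd
[7] P1: load  L1 | P0:I, P1:E(90) | bus: BusRd
[8] P0: load  L4 | P0:E(70), P1:I | bus: BusRd
[9] P1: store L5 := 19 | P0:I, P1:M(19) | bus: BusUpgr
[10] P0: store L2 := 27 | P0:M(27), P1:I | bus: BusUpgr
[11] P1: load  L7 | P0:I, P1:E(50) | bus: BusRd
[12] P0: load  L5 | P0:S(19), P1:O(19) | bus: BusRd
[13] P0: load  L3 | P0:S(46), P1:O(46) | bus: BusRd
[14] P0: load  L7 | P0:S(50), P1:S(50) | bus: BusRd
[15] P1: store L4 := 1 | P0:I, P1:M(1) | bus: BusRdX
[16] P0: store L3 := 15 | P0:M(15), P1:I | bus: BusUpgr,Flush

invalidations = 3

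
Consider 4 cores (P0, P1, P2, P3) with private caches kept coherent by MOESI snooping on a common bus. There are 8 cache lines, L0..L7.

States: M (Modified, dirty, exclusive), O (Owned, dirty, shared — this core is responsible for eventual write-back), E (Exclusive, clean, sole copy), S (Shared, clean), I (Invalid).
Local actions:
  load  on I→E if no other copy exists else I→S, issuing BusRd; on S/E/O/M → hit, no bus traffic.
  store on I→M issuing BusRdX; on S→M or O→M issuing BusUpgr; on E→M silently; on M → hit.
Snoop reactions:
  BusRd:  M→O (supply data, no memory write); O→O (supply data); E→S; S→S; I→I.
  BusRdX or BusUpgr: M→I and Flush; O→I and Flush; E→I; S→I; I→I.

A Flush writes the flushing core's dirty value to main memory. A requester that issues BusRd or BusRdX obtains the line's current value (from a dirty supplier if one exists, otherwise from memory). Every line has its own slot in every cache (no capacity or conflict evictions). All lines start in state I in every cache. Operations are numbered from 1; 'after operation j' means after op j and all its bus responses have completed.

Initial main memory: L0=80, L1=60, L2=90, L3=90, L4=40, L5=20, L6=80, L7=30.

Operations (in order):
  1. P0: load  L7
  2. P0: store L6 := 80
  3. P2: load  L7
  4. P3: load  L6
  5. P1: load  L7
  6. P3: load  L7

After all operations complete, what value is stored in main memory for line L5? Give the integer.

step 1: P0: load  L7  ⟶  EIII  (L7)  txn=BusRd  M[L7]=30
step 2: P0: store L6 := 80  ⟶  MIII  (L6)  txn=BusRdX  M[L6]=80
step 3: P2: load  L7  ⟶  SISI  (L7)  txn=BusRd  M[L7]=30
step 4: P3: load  L6  ⟶  OIIS  (L6)  txn=BusRd  M[L6]=80
step 5: P1: load  L7  ⟶  SSSI  (L7)  txn=BusRd  M[L7]=30
step 6: P3: load  L7  ⟶  SSSS  (L7)  txn=BusRd  M[L7]=30

memory[L5] = 20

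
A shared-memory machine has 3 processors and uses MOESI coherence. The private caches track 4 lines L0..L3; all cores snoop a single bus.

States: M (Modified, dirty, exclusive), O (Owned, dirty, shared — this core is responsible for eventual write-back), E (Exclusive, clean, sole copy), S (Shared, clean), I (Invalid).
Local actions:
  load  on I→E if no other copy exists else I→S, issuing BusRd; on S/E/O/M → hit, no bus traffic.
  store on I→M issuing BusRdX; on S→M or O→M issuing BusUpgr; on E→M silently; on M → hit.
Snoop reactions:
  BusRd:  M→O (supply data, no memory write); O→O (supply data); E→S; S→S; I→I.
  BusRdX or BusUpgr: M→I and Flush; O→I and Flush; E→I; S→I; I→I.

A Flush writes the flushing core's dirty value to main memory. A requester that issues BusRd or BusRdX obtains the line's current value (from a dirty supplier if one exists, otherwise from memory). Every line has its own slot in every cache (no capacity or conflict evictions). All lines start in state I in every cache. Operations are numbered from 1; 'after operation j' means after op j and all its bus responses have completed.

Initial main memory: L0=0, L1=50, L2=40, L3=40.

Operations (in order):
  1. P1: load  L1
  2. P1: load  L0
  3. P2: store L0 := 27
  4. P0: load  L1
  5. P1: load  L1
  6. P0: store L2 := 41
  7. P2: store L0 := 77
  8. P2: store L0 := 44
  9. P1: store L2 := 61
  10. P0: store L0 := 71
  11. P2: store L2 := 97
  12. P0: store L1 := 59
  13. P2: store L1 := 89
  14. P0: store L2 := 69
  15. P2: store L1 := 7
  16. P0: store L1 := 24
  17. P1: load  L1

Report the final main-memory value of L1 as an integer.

  op1 P1: load  L1 → I/E/I on L1; bus BusRd; mem=50
  op2 P1: load  L0 → I/E/I on L0; bus BusRd; mem=0
  op3 P2: store L0 := 27 → I/I/M on L0; bus BusRdX; mem=0
  op4 P0: load  L1 → S/S/I on L1; bus BusRd; mem=50
  op5 P1: load  L1 → S/S/I on L1; bus (none); mem=50
  op6 P0: store L2 := 41 → M/I/I on L2; bus BusRdX; mem=40
  op7 P2: store L0 := 77 → I/I/M on L0; bus (none); mem=0
  op8 P2: store L0 := 44 → I/I/M on L0; bus (none); mem=0
  op9 P1: store L2 := 61 → I/M/I on L2; bus BusRdX Flush; mem=41
  op10 P0: store L0 := 71 → M/I/I on L0; bus BusRdX Flush; mem=44
  op11 P2: store L2 := 97 → I/I/M on L2; bus BusRdX Flush; mem=61
  op12 P0: store L1 := 59 → M/I/I on L1; bus BusUpgr; mem=50
  op13 P2: store L1 := 89 → I/I/M on L1; bus BusRdX Flush; mem=59
  op14 P0: store L2 := 69 → M/I/I on L2; bus BusRdX Flush; mem=97
  op15 P2: store L1 := 7 → I/I/M on L1; bus (none); mem=59
  op16 P0: store L1 := 24 → M/I/I on L1; bus BusRdX Flush; mem=7
  op17 P1: load  L1 → O/S/I on L1; bus BusRd; mem=7

memory[L1] = 7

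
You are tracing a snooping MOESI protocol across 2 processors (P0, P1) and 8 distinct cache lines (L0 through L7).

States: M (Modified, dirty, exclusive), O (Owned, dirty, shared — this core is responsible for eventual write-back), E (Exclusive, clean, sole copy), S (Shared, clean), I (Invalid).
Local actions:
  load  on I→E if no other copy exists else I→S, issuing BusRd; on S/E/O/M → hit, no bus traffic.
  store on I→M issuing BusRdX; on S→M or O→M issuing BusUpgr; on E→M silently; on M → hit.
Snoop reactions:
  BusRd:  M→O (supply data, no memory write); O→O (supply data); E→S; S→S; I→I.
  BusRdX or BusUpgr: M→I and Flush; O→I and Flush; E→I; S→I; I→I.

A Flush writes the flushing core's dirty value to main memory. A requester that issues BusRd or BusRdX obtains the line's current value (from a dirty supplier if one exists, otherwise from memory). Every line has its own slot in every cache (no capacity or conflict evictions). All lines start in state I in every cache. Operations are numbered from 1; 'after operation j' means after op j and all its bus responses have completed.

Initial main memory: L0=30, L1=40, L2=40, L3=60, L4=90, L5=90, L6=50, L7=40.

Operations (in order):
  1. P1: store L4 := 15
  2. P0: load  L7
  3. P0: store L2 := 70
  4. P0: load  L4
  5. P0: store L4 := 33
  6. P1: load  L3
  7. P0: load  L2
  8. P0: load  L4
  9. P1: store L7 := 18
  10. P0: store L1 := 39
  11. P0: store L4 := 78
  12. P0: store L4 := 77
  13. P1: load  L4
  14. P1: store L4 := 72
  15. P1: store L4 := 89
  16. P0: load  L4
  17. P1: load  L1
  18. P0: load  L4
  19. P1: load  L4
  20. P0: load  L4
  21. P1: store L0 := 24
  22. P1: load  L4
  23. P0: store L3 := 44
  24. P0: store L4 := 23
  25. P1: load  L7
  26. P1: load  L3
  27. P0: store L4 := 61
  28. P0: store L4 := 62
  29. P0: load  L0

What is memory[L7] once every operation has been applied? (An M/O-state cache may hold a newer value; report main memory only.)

step 1: P1: store L4 := 15  ⟶  IM  (L4)  txn=BusRdX  M[L4]=90
step 2: P0: load  L7  ⟶  EI  (L7)  txn=BusRd  M[L7]=40
step 3: P0: store L2 := 70  ⟶  MI  (L2)  txn=BusRdX  M[L2]=40
step 4: P0: load  L4  ⟶  SO  (L4)  txn=BusRd  M[L4]=90
step 5: P0: store L4 := 33  ⟶  MI  (L4)  txn=BusUpgr+Flush  M[L4]=15
step 6: P1: load  L3  ⟶  IE  (L3)  txn=BusRd  M[L3]=60
step 7: P0: load  L2  ⟶  MI  (L2)  txn=∅  M[L2]=40
step 8: P0: load  L4  ⟶  MI  (L4)  txn=∅  M[L4]=15
step 9: P1: store L7 := 18  ⟶  IM  (L7)  txn=BusRdX  M[L7]=40
step 10: P0: store L1 := 39  ⟶  MI  (L1)  txn=BusRdX  M[L1]=40
step 11: P0: store L4 := 78  ⟶  MI  (L4)  txn=∅  M[L4]=15
step 12: P0: store L4 := 77  ⟶  MI  (L4)  txn=∅  M[L4]=15
step 13: P1: load  L4  ⟶  OS  (L4)  txn=BusRd  M[L4]=15
step 14: P1: store L4 := 72  ⟶  IM  (L4)  txn=BusUpgr+Flush  M[L4]=77
step 15: P1: store L4 := 89  ⟶  IM  (L4)  txn=∅  M[L4]=77
step 16: P0: load  L4  ⟶  SO  (L4)  txn=BusRd  M[L4]=77
step 17: P1: load  L1  ⟶  OS  (L1)  txn=BusRd  M[L1]=40
step 18: P0: load  L4  ⟶  SO  (L4)  txn=∅  M[L4]=77
step 19: P1: load  L4  ⟶  SO  (L4)  txn=∅  M[L4]=77
step 20: P0: load  L4  ⟶  SO  (L4)  txn=∅  M[L4]=77
step 21: P1: store L0 := 24  ⟶  IM  (L0)  txn=BusRdX  M[L0]=30
step 22: P1: load  L4  ⟶  SO  (L4)  txn=∅  M[L4]=77
step 23: P0: store L3 := 44  ⟶  MI  (L3)  txn=BusRdX  M[L3]=60
step 24: P0: store L4 := 23  ⟶  MI  (L4)  txn=BusUpgr+Flush  M[L4]=89
step 25: P1: load  L7  ⟶  IM  (L7)  txn=∅  M[L7]=40
step 26: P1: load  L3  ⟶  OS  (L3)  txn=BusRd  M[L3]=60
step 27: P0: store L4 := 61  ⟶  MI  (L4)  txn=∅  M[L4]=89
step 28: P0: store L4 := 62  ⟶  MI  (L4)  txn=∅  M[L4]=89
step 29: P0: load  L0  ⟶  SO  (L0)  txn=BusRd  M[L0]=30

memory[L7] = 40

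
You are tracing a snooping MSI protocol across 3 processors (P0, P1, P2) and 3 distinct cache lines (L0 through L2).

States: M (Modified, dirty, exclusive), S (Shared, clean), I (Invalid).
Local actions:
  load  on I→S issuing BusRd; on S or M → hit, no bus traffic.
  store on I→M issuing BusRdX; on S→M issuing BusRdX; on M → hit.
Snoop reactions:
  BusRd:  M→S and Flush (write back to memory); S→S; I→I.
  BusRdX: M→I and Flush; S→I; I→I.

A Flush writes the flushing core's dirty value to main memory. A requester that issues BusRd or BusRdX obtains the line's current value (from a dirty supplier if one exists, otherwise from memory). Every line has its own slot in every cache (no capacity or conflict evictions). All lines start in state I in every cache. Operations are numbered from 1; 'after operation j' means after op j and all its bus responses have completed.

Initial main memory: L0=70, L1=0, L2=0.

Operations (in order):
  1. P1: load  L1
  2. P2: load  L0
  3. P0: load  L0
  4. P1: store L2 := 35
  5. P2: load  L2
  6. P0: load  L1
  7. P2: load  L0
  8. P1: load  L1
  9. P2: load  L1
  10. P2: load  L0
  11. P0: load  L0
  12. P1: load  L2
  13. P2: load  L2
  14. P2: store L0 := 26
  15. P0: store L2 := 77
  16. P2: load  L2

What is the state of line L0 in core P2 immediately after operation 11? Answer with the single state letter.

  op1 P1: load  L1 → I/S/I on L1; bus BusRd; mem=0
  op2 P2: load  L0 → I/I/S on L0; bus BusRd; mem=70
  op3 P0: load  L0 → S/I/S on L0; bus BusRd; mem=70
  op4 P1: store L2 := 35 → I/M/I on L2; bus BusRdX; mem=0
  op5 P2: load  L2 → I/S/S on L2; bus BusRd Flush; mem=35
  op6 P0: load  L1 → S/S/I on L1; bus BusRd; mem=0
  op7 P2: load  L0 → S/I/S on L0; bus (none); mem=70
  op8 P1: load  L1 → S/S/I on L1; bus (none); mem=0
  op9 P2: load  L1 → S/S/S on L1; bus BusRd; mem=0
  op10 P2: load  L0 → S/I/S on L0; bus (none); mem=70
  op11 P0: load  L0 → S/I/S on L0; bus (none); mem=70
  op12 P1: load  L2 → I/S/S on L2; bus (none); mem=35
  op13 P2: load  L2 → I/S/S on L2; bus (none); mem=35
  op14 P2: store L0 := 26 → I/I/M on L0; bus BusRdX; mem=70
  op15 P0: store L2 := 77 → M/I/I on L2; bus BusRdX; mem=35
  op16 P2: load  L2 → S/I/S on L2; bus BusRd Flush; mem=77

state = S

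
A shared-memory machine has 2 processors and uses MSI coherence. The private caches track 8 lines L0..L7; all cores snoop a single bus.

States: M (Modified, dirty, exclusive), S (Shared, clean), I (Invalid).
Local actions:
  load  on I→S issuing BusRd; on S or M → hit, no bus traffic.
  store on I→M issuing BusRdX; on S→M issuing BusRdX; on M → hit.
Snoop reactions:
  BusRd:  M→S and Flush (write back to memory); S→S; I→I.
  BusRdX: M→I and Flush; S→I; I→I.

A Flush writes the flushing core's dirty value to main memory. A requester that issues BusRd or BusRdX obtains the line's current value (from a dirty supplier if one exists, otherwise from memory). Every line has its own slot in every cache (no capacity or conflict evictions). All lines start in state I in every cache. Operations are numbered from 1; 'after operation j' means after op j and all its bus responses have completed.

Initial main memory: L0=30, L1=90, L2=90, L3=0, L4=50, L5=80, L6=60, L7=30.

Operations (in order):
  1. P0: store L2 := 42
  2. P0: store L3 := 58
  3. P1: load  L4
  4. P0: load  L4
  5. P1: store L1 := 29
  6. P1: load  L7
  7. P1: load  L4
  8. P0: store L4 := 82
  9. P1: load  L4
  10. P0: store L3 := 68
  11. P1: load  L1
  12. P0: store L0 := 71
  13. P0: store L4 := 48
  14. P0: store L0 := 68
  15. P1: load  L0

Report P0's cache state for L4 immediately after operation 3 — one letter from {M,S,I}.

  op1 P0: store L2 := 42 → M/I on L2; bus BusRdX; mem=90
  op2 P0: store L3 := 58 → M/I on L3; bus BusRdX; mem=0
  op3 P1: load  L4 → I/S on L4; bus BusRd; mem=50
  op4 P0: load  L4 → S/S on L4; bus BusRd; mem=50
  op5 P1: store L1 := 29 → I/M on L1; bus BusRdX; mem=90
  op6 P1: load  L7 → I/S on L7; bus BusRd; mem=30
  op7 P1: load  L4 → S/S on L4; bus (none); mem=50
  op8 P0: store L4 := 82 → M/I on L4; bus BusRdX; mem=50
  op9 P1: load  L4 → S/S on L4; bus BusRd Flush; mem=82
  op10 P0: store L3 := 68 → M/I on L3; bus (none); mem=0
  op11 P1: load  L1 → I/M on L1; bus (none); mem=90
  op12 P0: store L0 := 71 → M/I on L0; bus BusRdX; mem=30
  op13 P0: store L4 := 48 → M/I on L4; bus BusRdX; mem=82
  op14 P0: store L0 := 68 → M/I on L0; bus (none); mem=30
  op15 P1: load  L0 → S/S on L0; bus BusRd Flush; mem=68

state = I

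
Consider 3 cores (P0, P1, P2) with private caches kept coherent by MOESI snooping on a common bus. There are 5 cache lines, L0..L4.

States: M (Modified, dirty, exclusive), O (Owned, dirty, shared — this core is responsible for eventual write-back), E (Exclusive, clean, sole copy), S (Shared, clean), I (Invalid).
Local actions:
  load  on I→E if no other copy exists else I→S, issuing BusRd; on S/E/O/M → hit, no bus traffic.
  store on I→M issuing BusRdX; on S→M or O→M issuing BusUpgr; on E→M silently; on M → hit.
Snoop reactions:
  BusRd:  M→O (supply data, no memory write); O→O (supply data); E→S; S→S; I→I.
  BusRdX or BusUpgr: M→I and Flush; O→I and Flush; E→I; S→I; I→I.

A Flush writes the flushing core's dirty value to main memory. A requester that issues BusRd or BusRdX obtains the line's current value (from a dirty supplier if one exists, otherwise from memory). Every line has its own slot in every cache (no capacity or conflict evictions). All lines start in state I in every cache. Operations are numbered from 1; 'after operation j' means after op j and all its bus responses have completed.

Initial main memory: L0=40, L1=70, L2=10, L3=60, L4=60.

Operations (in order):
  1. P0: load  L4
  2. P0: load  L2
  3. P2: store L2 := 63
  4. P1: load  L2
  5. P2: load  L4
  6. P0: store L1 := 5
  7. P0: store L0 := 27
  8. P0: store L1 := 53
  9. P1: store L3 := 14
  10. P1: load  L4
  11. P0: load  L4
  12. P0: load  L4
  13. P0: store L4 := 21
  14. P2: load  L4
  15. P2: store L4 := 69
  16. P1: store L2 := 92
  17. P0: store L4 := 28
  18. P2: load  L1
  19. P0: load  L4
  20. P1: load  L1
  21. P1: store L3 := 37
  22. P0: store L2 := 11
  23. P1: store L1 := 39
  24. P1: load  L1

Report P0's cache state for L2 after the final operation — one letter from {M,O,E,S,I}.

state = M

  op1 P0: load  L4 → E/I/I on L4; bus BusRd; mem=60
  op2 P0: load  L2 → E/I/I on L2; bus BusRd; mem=10
  op3 P2: store L2 := 63 → I/I/M on L2; bus BusRdX; mem=10
  op4 P1: load  L2 → I/S/O on L2; bus BusRd; mem=10
  op5 P2: load  L4 → S/I/S on L4; bus BusRd; mem=60
  op6 P0: store L1 := 5 → M/I/I on L1; bus BusRdX; mem=70
  op7 P0: store L0 := 27 → M/I/I on L0; bus BusRdX; mem=40
  op8 P0: store L1 := 53 → M/I/I on L1; bus (none); mem=70
  op9 P1: store L3 := 14 → I/M/I on L3; bus BusRdX; mem=60
  op10 P1: load  L4 → S/S/S on L4; bus BusRd; mem=60
  op11 P0: load  L4 → S/S/S on L4; bus (none); mem=60
  op12 P0: load  L4 → S/S/S on L4; bus (none); mem=60
  op13 P0: store L4 := 21 → M/I/I on L4; bus BusUpgr; mem=60
  op14 P2: load  L4 → O/I/S on L4; bus BusRd; mem=60
  op15 P2: store L4 := 69 → I/I/M on L4; bus BusUpgr Flush; mem=21
  op16 P1: store L2 := 92 → I/M/I on L2; bus BusUpgr Flush; mem=63
  op17 P0: store L4 := 28 → M/I/I on L4; bus BusRdX Flush; mem=69
  op18 P2: load  L1 → O/I/S on L1; bus BusRd; mem=70
  op19 P0: load  L4 → M/I/I on L4; bus (none); mem=69
  op20 P1: load  L1 → O/S/S on L1; bus BusRd; mem=70
  op21 P1: store L3 := 37 → I/M/I on L3; bus (none); mem=60
  op22 P0: store L2 := 11 → M/I/I on L2; bus BusRdX Flush; mem=92
  op23 P1: store L1 := 39 → I/M/I on L1; bus BusUpgr Flush; mem=53
  op24 P1: load  L1 → I/M/I on L1; bus (none); mem=53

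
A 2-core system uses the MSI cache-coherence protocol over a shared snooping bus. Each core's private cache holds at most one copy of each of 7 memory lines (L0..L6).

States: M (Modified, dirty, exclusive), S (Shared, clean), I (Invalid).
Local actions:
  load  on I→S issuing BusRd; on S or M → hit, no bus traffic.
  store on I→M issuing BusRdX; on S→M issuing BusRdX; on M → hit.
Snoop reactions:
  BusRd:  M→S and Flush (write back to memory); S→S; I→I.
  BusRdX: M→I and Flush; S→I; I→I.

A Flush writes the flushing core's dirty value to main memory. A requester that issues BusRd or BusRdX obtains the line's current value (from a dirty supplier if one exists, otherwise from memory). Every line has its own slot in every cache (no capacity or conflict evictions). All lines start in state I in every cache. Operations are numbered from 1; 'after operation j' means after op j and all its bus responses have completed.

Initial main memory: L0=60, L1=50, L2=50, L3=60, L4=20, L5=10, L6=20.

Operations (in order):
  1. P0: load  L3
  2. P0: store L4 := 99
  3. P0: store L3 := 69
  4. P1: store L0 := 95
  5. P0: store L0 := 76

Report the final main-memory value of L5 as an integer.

1. P0: load  L3  bus=[BusRd]  L3: P0=S P1=I  mem[L3]=60
2. P0: store L4 := 99  bus=[BusRdX]  L4: P0=M P1=I  mem[L4]=20
3. P0: store L3 := 69  bus=[BusRdX]  L3: P0=M P1=I  mem[L3]=60
4. P1: store L0 := 95  bus=[BusRdX]  L0: P0=I P1=M  mem[L0]=60
5. P0: store L0 := 76  bus=[BusRdX,Flush]  L0: P0=M P1=I  mem[L0]=95

memory[L5] = 10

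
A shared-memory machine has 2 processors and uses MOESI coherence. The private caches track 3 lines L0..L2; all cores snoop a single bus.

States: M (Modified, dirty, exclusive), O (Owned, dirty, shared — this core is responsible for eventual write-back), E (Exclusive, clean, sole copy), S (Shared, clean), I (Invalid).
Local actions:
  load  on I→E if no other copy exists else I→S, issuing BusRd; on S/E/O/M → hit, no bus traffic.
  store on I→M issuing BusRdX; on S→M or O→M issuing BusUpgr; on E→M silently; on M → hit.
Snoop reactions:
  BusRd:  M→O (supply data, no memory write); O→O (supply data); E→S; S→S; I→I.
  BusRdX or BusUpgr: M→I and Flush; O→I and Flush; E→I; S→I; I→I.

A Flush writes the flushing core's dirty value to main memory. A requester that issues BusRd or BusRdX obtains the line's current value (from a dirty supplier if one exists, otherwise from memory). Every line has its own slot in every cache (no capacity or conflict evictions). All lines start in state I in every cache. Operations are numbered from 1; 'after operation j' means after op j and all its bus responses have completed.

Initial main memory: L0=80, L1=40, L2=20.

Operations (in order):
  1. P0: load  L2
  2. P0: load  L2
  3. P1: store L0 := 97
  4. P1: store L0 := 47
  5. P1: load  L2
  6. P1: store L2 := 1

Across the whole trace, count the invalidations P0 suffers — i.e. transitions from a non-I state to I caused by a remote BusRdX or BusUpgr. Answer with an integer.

invalidations = 1

[1] P0: load  L2 | P0:E(20), P1:I | bus: BusRd
[2] P0: load  L2 | P0:E(20), P1:I | bus: none
[3] P1: store L0 := 97 | P0:I, P1:M(97) | bus: BusRdX
[4] P1: store L0 := 47 | P0:I, P1:M(47) | bus: none
[5] P1: load  L2 | P0:S(20), P1:S(20) | bus: BusRd
[6] P1: store L2 := 1 | P0:I, P1:M(1) | bus: BusUpgr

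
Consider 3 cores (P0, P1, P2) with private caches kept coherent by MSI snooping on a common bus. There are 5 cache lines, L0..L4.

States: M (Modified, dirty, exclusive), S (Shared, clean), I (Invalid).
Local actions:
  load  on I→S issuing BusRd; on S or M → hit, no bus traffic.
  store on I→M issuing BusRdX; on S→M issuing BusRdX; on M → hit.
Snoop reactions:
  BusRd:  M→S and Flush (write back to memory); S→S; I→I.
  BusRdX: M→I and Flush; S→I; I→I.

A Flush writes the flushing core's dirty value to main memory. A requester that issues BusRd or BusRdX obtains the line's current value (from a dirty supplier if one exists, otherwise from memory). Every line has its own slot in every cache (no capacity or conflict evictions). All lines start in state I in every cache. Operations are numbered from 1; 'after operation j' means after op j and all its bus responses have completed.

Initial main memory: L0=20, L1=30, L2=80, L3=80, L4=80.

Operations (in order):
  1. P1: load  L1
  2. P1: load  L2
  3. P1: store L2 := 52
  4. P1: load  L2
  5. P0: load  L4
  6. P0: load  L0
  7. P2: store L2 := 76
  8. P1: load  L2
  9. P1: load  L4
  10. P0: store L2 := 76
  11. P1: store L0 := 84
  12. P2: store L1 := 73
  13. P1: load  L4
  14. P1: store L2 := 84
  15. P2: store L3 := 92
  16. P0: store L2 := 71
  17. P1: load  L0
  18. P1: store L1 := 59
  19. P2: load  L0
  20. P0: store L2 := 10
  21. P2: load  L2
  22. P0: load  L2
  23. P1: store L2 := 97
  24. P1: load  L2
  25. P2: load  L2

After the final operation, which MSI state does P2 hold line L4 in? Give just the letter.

state = I

[1] P1: load  L1 | P0:I, P1:S(30), P2:I | bus: BusRd
[2] P1: load  L2 | P0:I, P1:S(80), P2:I | bus: BusRd
[3] P1: store L2 := 52 | P0:I, P1:M(52), P2:I | bus: BusRdX
[4] P1: load  L2 | P0:I, P1:M(52), P2:I | bus: none
[5] P0: load  L4 | P0:S(80), P1:I, P2:I | bus: BusRd
[6] P0: load  L0 | P0:S(20), P1:I, P2:I | bus: BusRd
[7] P2: store L2 := 76 | P0:I, P1:I, P2:M(76) | bus: BusRdX,Flush
[8] P1: load  L2 | P0:I, P1:S(76), P2:S(76) | bus: BusRd,Flush
[9] P1: load  L4 | P0:S(80), P1:S(80), P2:I | bus: BusRd
[10] P0: store L2 := 76 | P0:M(76), P1:I, P2:I | bus: BusRdX
[11] P1: store L0 := 84 | P0:I, P1:M(84), P2:I | bus: BusRdX
[12] P2: store L1 := 73 | P0:I, P1:I, P2:M(73) | bus: BusRdX
[13] P1: load  L4 | P0:S(80), P1:S(80), P2:I | bus: none
[14] P1: store L2 := 84 | P0:I, P1:M(84), P2:I | bus: BusRdX,Flush
[15] P2: store L3 := 92 | P0:I, P1:I, P2:M(92) | bus: BusRdX
[16] P0: store L2 := 71 | P0:M(71), P1:I, P2:I | bus: BusRdX,Flush
[17] P1: load  L0 | P0:I, P1:M(84), P2:I | bus: none
[18] P1: store L1 := 59 | P0:I, P1:M(59), P2:I | bus: BusRdX,Flush
[19] P2: load  L0 | P0:I, P1:S(84), P2:S(84) | bus: BusRd,Flush
[20] P0: store L2 := 10 | P0:M(10), P1:I, P2:I | bus: none
[21] P2: load  L2 | P0:S(10), P1:I, P2:S(10) | bus: BusRd,Flush
[22] P0: load  L2 | P0:S(10), P1:I, P2:S(10) | bus: none
[23] P1: store L2 := 97 | P0:I, P1:M(97), P2:I | bus: BusRdX
[24] P1: load  L2 | P0:I, P1:M(97), P2:I | bus: none
[25] P2: load  L2 | P0:I, P1:S(97), P2:S(97) | bus: BusRd,Flush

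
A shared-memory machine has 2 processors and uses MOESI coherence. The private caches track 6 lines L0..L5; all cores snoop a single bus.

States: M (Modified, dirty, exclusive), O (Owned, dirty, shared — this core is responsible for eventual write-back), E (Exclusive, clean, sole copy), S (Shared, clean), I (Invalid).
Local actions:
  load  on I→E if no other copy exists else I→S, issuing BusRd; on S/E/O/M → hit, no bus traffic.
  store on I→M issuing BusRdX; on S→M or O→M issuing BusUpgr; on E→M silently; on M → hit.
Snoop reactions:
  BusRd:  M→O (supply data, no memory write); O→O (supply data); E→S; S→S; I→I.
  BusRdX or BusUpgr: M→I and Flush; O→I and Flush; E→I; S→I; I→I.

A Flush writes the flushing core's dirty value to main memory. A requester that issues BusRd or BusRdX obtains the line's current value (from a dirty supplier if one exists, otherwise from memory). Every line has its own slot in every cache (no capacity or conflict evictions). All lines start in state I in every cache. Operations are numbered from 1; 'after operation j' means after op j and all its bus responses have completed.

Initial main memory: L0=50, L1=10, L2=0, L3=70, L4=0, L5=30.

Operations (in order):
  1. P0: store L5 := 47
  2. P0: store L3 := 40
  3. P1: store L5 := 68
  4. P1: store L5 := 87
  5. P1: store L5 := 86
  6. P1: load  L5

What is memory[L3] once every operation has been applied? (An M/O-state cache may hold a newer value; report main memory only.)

  op1 P0: store L5 := 47 → M/I on L5; bus BusRdX; mem=30
  op2 P0: store L3 := 40 → M/I on L3; bus BusRdX; mem=70
  op3 P1: store L5 := 68 → I/M on L5; bus BusRdX Flush; mem=47
  op4 P1: store L5 := 87 → I/M on L5; bus (none); mem=47
  op5 P1: store L5 := 86 → I/M on L5; bus (none); mem=47
  op6 P1: load  L5 → I/M on L5; bus (none); mem=47

memory[L3] = 70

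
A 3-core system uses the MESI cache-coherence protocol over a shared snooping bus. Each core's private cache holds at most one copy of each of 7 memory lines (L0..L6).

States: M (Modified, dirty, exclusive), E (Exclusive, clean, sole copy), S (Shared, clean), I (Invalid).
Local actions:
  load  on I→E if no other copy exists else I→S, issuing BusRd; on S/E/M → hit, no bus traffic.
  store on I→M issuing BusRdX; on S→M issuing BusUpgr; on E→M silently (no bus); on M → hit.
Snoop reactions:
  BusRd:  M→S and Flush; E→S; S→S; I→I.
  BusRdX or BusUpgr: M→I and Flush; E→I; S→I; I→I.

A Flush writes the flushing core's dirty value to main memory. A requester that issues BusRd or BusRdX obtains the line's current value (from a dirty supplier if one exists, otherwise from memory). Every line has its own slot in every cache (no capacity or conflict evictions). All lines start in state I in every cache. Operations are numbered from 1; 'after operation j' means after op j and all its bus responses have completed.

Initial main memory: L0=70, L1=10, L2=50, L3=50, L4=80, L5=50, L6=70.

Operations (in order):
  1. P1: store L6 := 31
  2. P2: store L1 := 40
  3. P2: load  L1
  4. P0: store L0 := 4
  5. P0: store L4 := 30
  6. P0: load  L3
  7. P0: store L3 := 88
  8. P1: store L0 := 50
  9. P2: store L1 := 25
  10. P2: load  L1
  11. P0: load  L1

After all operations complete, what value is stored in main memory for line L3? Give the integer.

1. P1: store L6 := 31  bus=[BusRdX]  L6: P0=I P1=M P2=I  mem[L6]=70
2. P2: store L1 := 40  bus=[BusRdX]  L1: P0=I P1=I P2=M  mem[L1]=10
3. P2: load  L1  bus=[-]  L1: P0=I P1=I P2=M  mem[L1]=10
4. P0: store L0 := 4  bus=[BusRdX]  L0: P0=M P1=I P2=I  mem[L0]=70
5. P0: store L4 := 30  bus=[BusRdX]  L4: P0=M P1=I P2=I  mem[L4]=80
6. P0: load  L3  bus=[BusRd]  L3: P0=E P1=I P2=I  mem[L3]=50
7. P0: store L3 := 88  bus=[-]  L3: P0=M P1=I P2=I  mem[L3]=50
8. P1: store L0 := 50  bus=[BusRdX,Flush]  L0: P0=I P1=M P2=I  mem[L0]=4
9. P2: store L1 := 25  bus=[-]  L1: P0=I P1=I P2=M  mem[L1]=10
10. P2: load  L1  bus=[-]  L1: P0=I P1=I P2=M  mem[L1]=10
11. P0: load  L1  bus=[BusRd,Flush]  L1: P0=S P1=I P2=S  mem[L1]=25

memory[L3] = 50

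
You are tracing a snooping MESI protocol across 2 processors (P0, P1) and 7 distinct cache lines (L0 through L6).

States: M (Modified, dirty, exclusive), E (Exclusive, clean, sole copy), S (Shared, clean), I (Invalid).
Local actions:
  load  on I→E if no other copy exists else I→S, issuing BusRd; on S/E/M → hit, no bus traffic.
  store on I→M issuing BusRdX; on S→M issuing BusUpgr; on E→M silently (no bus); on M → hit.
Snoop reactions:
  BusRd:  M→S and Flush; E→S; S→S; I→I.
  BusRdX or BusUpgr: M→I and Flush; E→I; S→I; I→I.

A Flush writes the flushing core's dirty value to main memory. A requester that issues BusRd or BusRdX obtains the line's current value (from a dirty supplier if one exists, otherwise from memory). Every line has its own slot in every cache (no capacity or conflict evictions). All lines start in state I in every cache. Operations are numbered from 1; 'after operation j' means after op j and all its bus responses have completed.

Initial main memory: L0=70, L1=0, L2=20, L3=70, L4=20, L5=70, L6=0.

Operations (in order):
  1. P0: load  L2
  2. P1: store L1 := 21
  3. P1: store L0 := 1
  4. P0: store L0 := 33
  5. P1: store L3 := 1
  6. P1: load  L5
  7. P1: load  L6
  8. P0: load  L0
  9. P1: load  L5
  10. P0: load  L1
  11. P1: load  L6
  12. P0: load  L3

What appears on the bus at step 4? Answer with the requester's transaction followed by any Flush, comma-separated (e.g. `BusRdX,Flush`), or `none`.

[1] P0: load  L2 | P0:E(20), P1:I | bus: BusRd
[2] P1: store L1 := 21 | P0:I, P1:M(21) | bus: BusRdX
[3] P1: store L0 := 1 | P0:I, P1:M(1) | bus: BusRdX
[4] P0: store L0 := 33 | P0:M(33), P1:I | bus: BusRdX,Flush
[5] P1: store L3 := 1 | P0:I, P1:M(1) | bus: BusRdX
[6] P1: load  L5 | P0:I, P1:E(70) | bus: BusRd
[7] P1: load  L6 | P0:I, P1:E(0) | bus: BusRd
[8] P0: load  L0 | P0:M(33), P1:I | bus: none
[9] P1: load  L5 | P0:I, P1:E(70) | bus: none
[10] P0: load  L1 | P0:S(21), P1:S(21) | bus: BusRd,Flush
[11] P1: load  L6 | P0:I, P1:E(0) | bus: none
[12] P0: load  L3 | P0:S(1), P1:S(1) | bus: BusRd,Flush

bus = BusRdX,Flush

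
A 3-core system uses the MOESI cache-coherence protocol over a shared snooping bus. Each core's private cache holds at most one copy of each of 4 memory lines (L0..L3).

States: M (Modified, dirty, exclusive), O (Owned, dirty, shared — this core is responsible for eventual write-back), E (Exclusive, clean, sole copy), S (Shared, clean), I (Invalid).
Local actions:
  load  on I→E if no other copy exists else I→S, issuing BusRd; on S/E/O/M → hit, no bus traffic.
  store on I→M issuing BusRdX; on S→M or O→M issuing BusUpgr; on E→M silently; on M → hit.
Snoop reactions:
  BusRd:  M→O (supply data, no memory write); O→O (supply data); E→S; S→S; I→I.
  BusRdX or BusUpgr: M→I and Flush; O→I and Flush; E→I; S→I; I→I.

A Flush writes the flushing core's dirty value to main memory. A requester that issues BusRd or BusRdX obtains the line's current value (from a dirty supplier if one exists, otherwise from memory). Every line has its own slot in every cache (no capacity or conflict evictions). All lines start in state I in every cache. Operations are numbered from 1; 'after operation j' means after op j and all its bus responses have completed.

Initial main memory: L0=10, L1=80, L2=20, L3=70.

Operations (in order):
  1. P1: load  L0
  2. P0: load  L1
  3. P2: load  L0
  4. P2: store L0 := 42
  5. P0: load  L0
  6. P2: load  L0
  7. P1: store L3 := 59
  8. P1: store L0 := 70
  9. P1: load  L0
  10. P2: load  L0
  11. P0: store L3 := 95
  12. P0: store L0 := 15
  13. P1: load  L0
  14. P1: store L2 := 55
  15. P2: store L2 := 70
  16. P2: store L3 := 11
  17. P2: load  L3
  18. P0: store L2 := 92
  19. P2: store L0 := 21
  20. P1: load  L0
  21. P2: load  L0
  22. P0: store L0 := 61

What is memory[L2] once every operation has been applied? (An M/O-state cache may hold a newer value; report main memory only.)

step 1: P1: load  L0  ⟶  IEI  (L0)  txn=BusRd  M[L0]=10
step 2: P0: load  L1  ⟶  EII  (L1)  txn=BusRd  M[L1]=80
step 3: P2: load  L0  ⟶  ISS  (L0)  txn=BusRd  M[L0]=10
step 4: P2: store L0 := 42  ⟶  IIM  (L0)  txn=BusUpgr  M[L0]=10
step 5: P0: load  L0  ⟶  SIO  (L0)  txn=BusRd  M[L0]=10
step 6: P2: load  L0  ⟶  SIO  (L0)  txn=∅  M[L0]=10
step 7: P1: store L3 := 59  ⟶  IMI  (L3)  txn=BusRdX  M[L3]=70
step 8: P1: store L0 := 70  ⟶  IMI  (L0)  txn=BusRdX+Flush  M[L0]=42
step 9: P1: load  L0  ⟶  IMI  (L0)  txn=∅  M[L0]=42
step 10: P2: load  L0  ⟶  IOS  (L0)  txn=BusRd  M[L0]=42
step 11: P0: store L3 := 95  ⟶  MII  (L3)  txn=BusRdX+Flush  M[L3]=59
step 12: P0: store L0 := 15  ⟶  MII  (L0)  txn=BusRdX+Flush  M[L0]=70
step 13: P1: load  L0  ⟶  OSI  (L0)  txn=BusRd  M[L0]=70
step 14: P1: store L2 := 55  ⟶  IMI  (L2)  txn=BusRdX  M[L2]=20
step 15: P2: store L2 := 70  ⟶  IIM  (L2)  txn=BusRdX+Flush  M[L2]=55
step 16: P2: store L3 := 11  ⟶  IIM  (L3)  txn=BusRdX+Flush  M[L3]=95
step 17: P2: load  L3  ⟶  IIM  (L3)  txn=∅  M[L3]=95
step 18: P0: store L2 := 92  ⟶  MII  (L2)  txn=BusRdX+Flush  M[L2]=70
step 19: P2: store L0 := 21  ⟶  IIM  (L0)  txn=BusRdX+Flush  M[L0]=15
step 20: P1: load  L0  ⟶  ISO  (L0)  txn=BusRd  M[L0]=15
step 21: P2: load  L0  ⟶  ISO  (L0)  txn=∅  M[L0]=15
step 22: P0: store L0 := 61  ⟶  MII  (L0)  txn=BusRdX+Flush  M[L0]=21

memory[L2] = 70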